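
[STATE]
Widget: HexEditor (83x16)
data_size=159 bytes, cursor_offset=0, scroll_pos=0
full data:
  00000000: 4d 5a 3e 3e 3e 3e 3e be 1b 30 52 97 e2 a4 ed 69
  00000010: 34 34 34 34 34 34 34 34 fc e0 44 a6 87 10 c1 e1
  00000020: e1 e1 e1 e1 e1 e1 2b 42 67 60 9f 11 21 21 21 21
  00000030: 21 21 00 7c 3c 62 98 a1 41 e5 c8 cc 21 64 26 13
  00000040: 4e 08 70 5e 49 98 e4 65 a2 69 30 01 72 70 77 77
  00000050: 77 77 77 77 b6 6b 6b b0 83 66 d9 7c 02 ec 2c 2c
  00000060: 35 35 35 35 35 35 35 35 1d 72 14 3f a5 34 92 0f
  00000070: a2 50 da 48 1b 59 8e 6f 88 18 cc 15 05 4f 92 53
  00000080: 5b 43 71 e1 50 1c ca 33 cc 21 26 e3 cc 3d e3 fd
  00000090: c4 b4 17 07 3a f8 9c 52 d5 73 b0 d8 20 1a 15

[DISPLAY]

00000000  4D 5a 3e 3e 3e 3e 3e be  1b 30 52 97 e2 a4 ed 69  |MZ>>>>>..0R....i|     
00000010  34 34 34 34 34 34 34 34  fc e0 44 a6 87 10 c1 e1  |44444444..D.....|     
00000020  e1 e1 e1 e1 e1 e1 2b 42  67 60 9f 11 21 21 21 21  |......+Bg`..!!!!|     
00000030  21 21 00 7c 3c 62 98 a1  41 e5 c8 cc 21 64 26 13  |!!.|<b..A...!d&.|     
00000040  4e 08 70 5e 49 98 e4 65  a2 69 30 01 72 70 77 77  |N.p^I..e.i0.rpww|     
00000050  77 77 77 77 b6 6b 6b b0  83 66 d9 7c 02 ec 2c 2c  |wwww.kk..f.|..,,|     
00000060  35 35 35 35 35 35 35 35  1d 72 14 3f a5 34 92 0f  |55555555.r.?.4..|     
00000070  a2 50 da 48 1b 59 8e 6f  88 18 cc 15 05 4f 92 53  |.P.H.Y.o.....O.S|     
00000080  5b 43 71 e1 50 1c ca 33  cc 21 26 e3 cc 3d e3 fd  |[Cq.P..3.!&..=..|     
00000090  c4 b4 17 07 3a f8 9c 52  d5 73 b0 d8 20 1a 15     |....:..R.s.. .. |     
                                                                                   
                                                                                   
                                                                                   
                                                                                   
                                                                                   
                                                                                   


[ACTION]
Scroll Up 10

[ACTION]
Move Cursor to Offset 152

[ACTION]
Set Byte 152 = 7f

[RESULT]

00000000  4d 5a 3e 3e 3e 3e 3e be  1b 30 52 97 e2 a4 ed 69  |MZ>>>>>..0R....i|     
00000010  34 34 34 34 34 34 34 34  fc e0 44 a6 87 10 c1 e1  |44444444..D.....|     
00000020  e1 e1 e1 e1 e1 e1 2b 42  67 60 9f 11 21 21 21 21  |......+Bg`..!!!!|     
00000030  21 21 00 7c 3c 62 98 a1  41 e5 c8 cc 21 64 26 13  |!!.|<b..A...!d&.|     
00000040  4e 08 70 5e 49 98 e4 65  a2 69 30 01 72 70 77 77  |N.p^I..e.i0.rpww|     
00000050  77 77 77 77 b6 6b 6b b0  83 66 d9 7c 02 ec 2c 2c  |wwww.kk..f.|..,,|     
00000060  35 35 35 35 35 35 35 35  1d 72 14 3f a5 34 92 0f  |55555555.r.?.4..|     
00000070  a2 50 da 48 1b 59 8e 6f  88 18 cc 15 05 4f 92 53  |.P.H.Y.o.....O.S|     
00000080  5b 43 71 e1 50 1c ca 33  cc 21 26 e3 cc 3d e3 fd  |[Cq.P..3.!&..=..|     
00000090  c4 b4 17 07 3a f8 9c 52  7F 73 b0 d8 20 1a 15     |....:..R.s.. .. |     
                                                                                   
                                                                                   
                                                                                   
                                                                                   
                                                                                   
                                                                                   


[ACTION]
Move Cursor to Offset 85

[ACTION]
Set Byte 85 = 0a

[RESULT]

00000000  4d 5a 3e 3e 3e 3e 3e be  1b 30 52 97 e2 a4 ed 69  |MZ>>>>>..0R....i|     
00000010  34 34 34 34 34 34 34 34  fc e0 44 a6 87 10 c1 e1  |44444444..D.....|     
00000020  e1 e1 e1 e1 e1 e1 2b 42  67 60 9f 11 21 21 21 21  |......+Bg`..!!!!|     
00000030  21 21 00 7c 3c 62 98 a1  41 e5 c8 cc 21 64 26 13  |!!.|<b..A...!d&.|     
00000040  4e 08 70 5e 49 98 e4 65  a2 69 30 01 72 70 77 77  |N.p^I..e.i0.rpww|     
00000050  77 77 77 77 b6 0A 6b b0  83 66 d9 7c 02 ec 2c 2c  |wwww..k..f.|..,,|     
00000060  35 35 35 35 35 35 35 35  1d 72 14 3f a5 34 92 0f  |55555555.r.?.4..|     
00000070  a2 50 da 48 1b 59 8e 6f  88 18 cc 15 05 4f 92 53  |.P.H.Y.o.....O.S|     
00000080  5b 43 71 e1 50 1c ca 33  cc 21 26 e3 cc 3d e3 fd  |[Cq.P..3.!&..=..|     
00000090  c4 b4 17 07 3a f8 9c 52  7f 73 b0 d8 20 1a 15     |....:..R.s.. .. |     
                                                                                   
                                                                                   
                                                                                   
                                                                                   
                                                                                   
                                                                                   


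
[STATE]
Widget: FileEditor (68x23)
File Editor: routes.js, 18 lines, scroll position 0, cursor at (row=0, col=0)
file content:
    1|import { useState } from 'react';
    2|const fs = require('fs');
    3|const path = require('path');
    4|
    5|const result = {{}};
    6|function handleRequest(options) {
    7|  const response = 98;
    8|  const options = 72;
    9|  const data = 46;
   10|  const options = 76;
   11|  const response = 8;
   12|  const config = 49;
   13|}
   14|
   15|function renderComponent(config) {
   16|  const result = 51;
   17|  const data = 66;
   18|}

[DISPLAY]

█mport { useState } from 'react';                                  ▲
const fs = require('fs');                                          █
const path = require('path');                                      ░
                                                                   ░
const result = {{}};                                               ░
function handleRequest(options) {                                  ░
  const response = 98;                                             ░
  const options = 72;                                              ░
  const data = 46;                                                 ░
  const options = 76;                                              ░
  const response = 8;                                              ░
  const config = 49;                                               ░
}                                                                  ░
                                                                   ░
function renderComponent(config) {                                 ░
  const result = 51;                                               ░
  const data = 66;                                                 ░
}                                                                  ░
                                                                   ░
                                                                   ░
                                                                   ░
                                                                   ░
                                                                   ▼


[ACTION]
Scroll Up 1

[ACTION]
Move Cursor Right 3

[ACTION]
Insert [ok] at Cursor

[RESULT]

impok█rt { useState } from 'react';                                ▲
const fs = require('fs');                                          █
const path = require('path');                                      ░
                                                                   ░
const result = {{}};                                               ░
function handleRequest(options) {                                  ░
  const response = 98;                                             ░
  const options = 72;                                              ░
  const data = 46;                                                 ░
  const options = 76;                                              ░
  const response = 8;                                              ░
  const config = 49;                                               ░
}                                                                  ░
                                                                   ░
function renderComponent(config) {                                 ░
  const result = 51;                                               ░
  const data = 66;                                                 ░
}                                                                  ░
                                                                   ░
                                                                   ░
                                                                   ░
                                                                   ░
                                                                   ▼


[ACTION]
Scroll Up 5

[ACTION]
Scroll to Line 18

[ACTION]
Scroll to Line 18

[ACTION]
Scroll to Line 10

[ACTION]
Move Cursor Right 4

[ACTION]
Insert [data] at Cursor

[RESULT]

impokort data█ useState } from 'react';                            ▲
const fs = require('fs');                                          █
const path = require('path');                                      ░
                                                                   ░
const result = {{}};                                               ░
function handleRequest(options) {                                  ░
  const response = 98;                                             ░
  const options = 72;                                              ░
  const data = 46;                                                 ░
  const options = 76;                                              ░
  const response = 8;                                              ░
  const config = 49;                                               ░
}                                                                  ░
                                                                   ░
function renderComponent(config) {                                 ░
  const result = 51;                                               ░
  const data = 66;                                                 ░
}                                                                  ░
                                                                   ░
                                                                   ░
                                                                   ░
                                                                   ░
                                                                   ▼


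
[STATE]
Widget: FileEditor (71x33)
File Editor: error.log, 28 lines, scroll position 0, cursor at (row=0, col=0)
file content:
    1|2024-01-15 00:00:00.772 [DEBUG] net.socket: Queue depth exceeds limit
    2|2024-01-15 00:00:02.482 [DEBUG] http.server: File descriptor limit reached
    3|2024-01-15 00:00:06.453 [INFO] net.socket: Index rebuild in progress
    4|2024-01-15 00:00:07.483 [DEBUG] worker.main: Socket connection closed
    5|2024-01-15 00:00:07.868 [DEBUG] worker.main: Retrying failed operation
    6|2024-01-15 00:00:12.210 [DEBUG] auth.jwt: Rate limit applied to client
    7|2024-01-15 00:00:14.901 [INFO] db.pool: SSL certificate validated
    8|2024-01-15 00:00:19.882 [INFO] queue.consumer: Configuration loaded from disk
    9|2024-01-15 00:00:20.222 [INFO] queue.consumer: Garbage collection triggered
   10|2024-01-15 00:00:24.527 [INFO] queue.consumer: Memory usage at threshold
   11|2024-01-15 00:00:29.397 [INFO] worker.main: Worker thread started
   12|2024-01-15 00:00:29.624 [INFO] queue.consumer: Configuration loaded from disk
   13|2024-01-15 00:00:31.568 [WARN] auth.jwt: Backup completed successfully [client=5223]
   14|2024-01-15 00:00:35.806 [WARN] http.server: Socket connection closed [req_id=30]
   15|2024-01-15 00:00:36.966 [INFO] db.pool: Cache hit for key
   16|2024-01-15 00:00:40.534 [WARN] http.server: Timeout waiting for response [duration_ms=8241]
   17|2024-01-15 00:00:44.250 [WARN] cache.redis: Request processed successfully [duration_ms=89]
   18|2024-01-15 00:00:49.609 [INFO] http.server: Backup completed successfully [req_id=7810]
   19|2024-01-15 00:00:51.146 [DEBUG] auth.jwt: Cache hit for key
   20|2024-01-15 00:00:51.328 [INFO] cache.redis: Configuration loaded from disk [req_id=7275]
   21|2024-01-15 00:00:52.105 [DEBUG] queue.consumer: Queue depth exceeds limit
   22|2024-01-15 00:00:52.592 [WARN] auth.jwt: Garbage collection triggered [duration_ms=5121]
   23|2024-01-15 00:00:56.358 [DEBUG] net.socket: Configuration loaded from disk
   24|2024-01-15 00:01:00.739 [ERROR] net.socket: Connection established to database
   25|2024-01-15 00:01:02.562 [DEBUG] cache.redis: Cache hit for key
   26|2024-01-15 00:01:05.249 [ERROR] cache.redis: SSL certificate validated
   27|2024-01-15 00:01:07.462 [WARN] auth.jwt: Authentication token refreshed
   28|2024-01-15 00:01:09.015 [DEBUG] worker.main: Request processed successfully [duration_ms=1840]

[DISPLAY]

█024-01-15 00:00:00.772 [DEBUG] net.socket: Queue depth exceeds limit ▲
2024-01-15 00:00:02.482 [DEBUG] http.server: File descriptor limit rea█
2024-01-15 00:00:06.453 [INFO] net.socket: Index rebuild in progress  ░
2024-01-15 00:00:07.483 [DEBUG] worker.main: Socket connection closed ░
2024-01-15 00:00:07.868 [DEBUG] worker.main: Retrying failed operation░
2024-01-15 00:00:12.210 [DEBUG] auth.jwt: Rate limit applied to client░
2024-01-15 00:00:14.901 [INFO] db.pool: SSL certificate validated     ░
2024-01-15 00:00:19.882 [INFO] queue.consumer: Configuration loaded fr░
2024-01-15 00:00:20.222 [INFO] queue.consumer: Garbage collection trig░
2024-01-15 00:00:24.527 [INFO] queue.consumer: Memory usage at thresho░
2024-01-15 00:00:29.397 [INFO] worker.main: Worker thread started     ░
2024-01-15 00:00:29.624 [INFO] queue.consumer: Configuration loaded fr░
2024-01-15 00:00:31.568 [WARN] auth.jwt: Backup completed successfully░
2024-01-15 00:00:35.806 [WARN] http.server: Socket connection closed [░
2024-01-15 00:00:36.966 [INFO] db.pool: Cache hit for key             ░
2024-01-15 00:00:40.534 [WARN] http.server: Timeout waiting for respon░
2024-01-15 00:00:44.250 [WARN] cache.redis: Request processed successf░
2024-01-15 00:00:49.609 [INFO] http.server: Backup completed successfu░
2024-01-15 00:00:51.146 [DEBUG] auth.jwt: Cache hit for key           ░
2024-01-15 00:00:51.328 [INFO] cache.redis: Configuration loaded from ░
2024-01-15 00:00:52.105 [DEBUG] queue.consumer: Queue depth exceeds li░
2024-01-15 00:00:52.592 [WARN] auth.jwt: Garbage collection triggered ░
2024-01-15 00:00:56.358 [DEBUG] net.socket: Configuration loaded from ░
2024-01-15 00:01:00.739 [ERROR] net.socket: Connection established to ░
2024-01-15 00:01:02.562 [DEBUG] cache.redis: Cache hit for key        ░
2024-01-15 00:01:05.249 [ERROR] cache.redis: SSL certificate validated░
2024-01-15 00:01:07.462 [WARN] auth.jwt: Authentication token refreshe░
2024-01-15 00:01:09.015 [DEBUG] worker.main: Request processed success░
                                                                      ░
                                                                      ░
                                                                      ░
                                                                      ░
                                                                      ▼


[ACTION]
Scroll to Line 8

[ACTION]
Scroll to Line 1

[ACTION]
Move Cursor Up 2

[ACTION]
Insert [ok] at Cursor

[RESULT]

ok█024-01-15 00:00:00.772 [DEBUG] net.socket: Queue depth exceeds limi▲
2024-01-15 00:00:02.482 [DEBUG] http.server: File descriptor limit rea█
2024-01-15 00:00:06.453 [INFO] net.socket: Index rebuild in progress  ░
2024-01-15 00:00:07.483 [DEBUG] worker.main: Socket connection closed ░
2024-01-15 00:00:07.868 [DEBUG] worker.main: Retrying failed operation░
2024-01-15 00:00:12.210 [DEBUG] auth.jwt: Rate limit applied to client░
2024-01-15 00:00:14.901 [INFO] db.pool: SSL certificate validated     ░
2024-01-15 00:00:19.882 [INFO] queue.consumer: Configuration loaded fr░
2024-01-15 00:00:20.222 [INFO] queue.consumer: Garbage collection trig░
2024-01-15 00:00:24.527 [INFO] queue.consumer: Memory usage at thresho░
2024-01-15 00:00:29.397 [INFO] worker.main: Worker thread started     ░
2024-01-15 00:00:29.624 [INFO] queue.consumer: Configuration loaded fr░
2024-01-15 00:00:31.568 [WARN] auth.jwt: Backup completed successfully░
2024-01-15 00:00:35.806 [WARN] http.server: Socket connection closed [░
2024-01-15 00:00:36.966 [INFO] db.pool: Cache hit for key             ░
2024-01-15 00:00:40.534 [WARN] http.server: Timeout waiting for respon░
2024-01-15 00:00:44.250 [WARN] cache.redis: Request processed successf░
2024-01-15 00:00:49.609 [INFO] http.server: Backup completed successfu░
2024-01-15 00:00:51.146 [DEBUG] auth.jwt: Cache hit for key           ░
2024-01-15 00:00:51.328 [INFO] cache.redis: Configuration loaded from ░
2024-01-15 00:00:52.105 [DEBUG] queue.consumer: Queue depth exceeds li░
2024-01-15 00:00:52.592 [WARN] auth.jwt: Garbage collection triggered ░
2024-01-15 00:00:56.358 [DEBUG] net.socket: Configuration loaded from ░
2024-01-15 00:01:00.739 [ERROR] net.socket: Connection established to ░
2024-01-15 00:01:02.562 [DEBUG] cache.redis: Cache hit for key        ░
2024-01-15 00:01:05.249 [ERROR] cache.redis: SSL certificate validated░
2024-01-15 00:01:07.462 [WARN] auth.jwt: Authentication token refreshe░
2024-01-15 00:01:09.015 [DEBUG] worker.main: Request processed success░
                                                                      ░
                                                                      ░
                                                                      ░
                                                                      ░
                                                                      ▼


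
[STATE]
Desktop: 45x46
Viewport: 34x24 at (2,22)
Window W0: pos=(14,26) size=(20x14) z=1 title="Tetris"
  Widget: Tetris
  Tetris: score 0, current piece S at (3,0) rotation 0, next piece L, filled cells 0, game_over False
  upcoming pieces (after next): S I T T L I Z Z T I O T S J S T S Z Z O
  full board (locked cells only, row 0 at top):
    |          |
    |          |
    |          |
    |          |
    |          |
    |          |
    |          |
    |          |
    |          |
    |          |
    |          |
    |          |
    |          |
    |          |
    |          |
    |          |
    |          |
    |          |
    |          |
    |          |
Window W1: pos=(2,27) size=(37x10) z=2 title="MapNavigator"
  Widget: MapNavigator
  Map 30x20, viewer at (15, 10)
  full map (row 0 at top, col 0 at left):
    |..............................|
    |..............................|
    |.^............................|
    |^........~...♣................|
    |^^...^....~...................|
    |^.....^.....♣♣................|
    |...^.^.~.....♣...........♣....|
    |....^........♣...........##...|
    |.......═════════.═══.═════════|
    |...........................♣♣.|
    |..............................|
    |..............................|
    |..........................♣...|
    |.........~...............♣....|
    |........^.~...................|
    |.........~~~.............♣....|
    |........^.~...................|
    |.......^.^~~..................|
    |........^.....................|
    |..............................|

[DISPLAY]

                                  
                                  
                                  
                                  
            ┏━━━━━━━━━━━━━━━━━━┓  
┏━━━━━━━━━━━━━━━━━━━━━━━━━━━━━━━━━
┃ MapNavigator                    
┠─────────────────────────────────
┃  ....^........♣...........##... 
┃  .......═════════.═══.═════════ 
┃  ...........................♣♣. 
┃  ...............@.............. 
┃  .............................. 
┃  ..........................♣... 
┗━━━━━━━━━━━━━━━━━━━━━━━━━━━━━━━━━
            ┃                  ┃  
            ┃                  ┃  
            ┗━━━━━━━━━━━━━━━━━━┛  
                                  
                                  
                                  
                                  
                                  
                                  


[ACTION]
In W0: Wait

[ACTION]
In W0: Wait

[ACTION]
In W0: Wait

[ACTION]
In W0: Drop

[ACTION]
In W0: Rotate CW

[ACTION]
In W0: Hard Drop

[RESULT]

                                  
                                  
                                  
                                  
            ┏━━━━━━━━━━━━━━━━━━┓  
┏━━━━━━━━━━━━━━━━━━━━━━━━━━━━━━━━━
┃ MapNavigator                    
┠─────────────────────────────────
┃  ....^........♣...........##... 
┃  .......═════════.═══.═════════ 
┃  ...........................♣♣. 
┃  ...............@.............. 
┃  .............................. 
┃  ..........................♣... 
┗━━━━━━━━━━━━━━━━━━━━━━━━━━━━━━━━━
            ┃   ░░             ┃  
            ┃    ░             ┃  
            ┗━━━━━━━━━━━━━━━━━━┛  
                                  
                                  
                                  
                                  
                                  
                                  


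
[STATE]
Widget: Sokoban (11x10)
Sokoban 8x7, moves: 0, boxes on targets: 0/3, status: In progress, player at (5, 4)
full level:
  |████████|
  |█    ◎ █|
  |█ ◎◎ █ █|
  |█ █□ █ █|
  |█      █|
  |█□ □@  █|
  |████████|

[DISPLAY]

████████   
█    ◎ █   
█ ◎◎ █ █   
█ █□ █ █   
█      █   
█□ □@  █   
████████   
Moves: 0  0
           
           


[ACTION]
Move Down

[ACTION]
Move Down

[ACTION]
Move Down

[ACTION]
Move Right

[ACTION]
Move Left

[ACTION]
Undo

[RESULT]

████████   
█    ◎ █   
█ ◎◎ █ █   
█ █□ █ █   
█      █   
█□ □ @ █   
████████   
Moves: 1  0
           
           


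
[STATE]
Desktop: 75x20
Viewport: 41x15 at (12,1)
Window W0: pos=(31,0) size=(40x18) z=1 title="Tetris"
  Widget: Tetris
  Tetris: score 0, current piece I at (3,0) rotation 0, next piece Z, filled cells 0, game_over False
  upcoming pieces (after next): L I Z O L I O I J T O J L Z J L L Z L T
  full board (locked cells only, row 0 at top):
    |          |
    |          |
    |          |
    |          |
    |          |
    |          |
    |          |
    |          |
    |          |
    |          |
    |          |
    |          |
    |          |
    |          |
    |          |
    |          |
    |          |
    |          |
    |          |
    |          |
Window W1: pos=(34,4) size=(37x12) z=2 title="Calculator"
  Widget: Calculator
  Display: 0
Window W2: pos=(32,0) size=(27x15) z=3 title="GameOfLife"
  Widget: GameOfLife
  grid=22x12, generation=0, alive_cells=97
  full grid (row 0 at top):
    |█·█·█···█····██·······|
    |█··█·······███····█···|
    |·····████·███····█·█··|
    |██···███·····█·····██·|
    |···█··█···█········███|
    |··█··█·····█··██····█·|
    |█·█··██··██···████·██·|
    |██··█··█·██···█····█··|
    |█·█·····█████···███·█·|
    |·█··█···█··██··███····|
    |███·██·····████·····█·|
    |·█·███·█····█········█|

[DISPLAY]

                   ┃┃ GameOfLife         
                   ┠┠────────────────────
                   ┃┃Gen: 0              
                   ┃┃█··█·······███····█·
                   ┃┃·····████·███····█·█
                   ┃┃██···███·····█·····█
                   ┃┃···█··█···█········█
                   ┃┃··█··█·····█··██····
                   ┃┃█·█··██··██···████·█
                   ┃┃██··█··█·██···█····█
                   ┃┃█·█·····█████···███·
                   ┃┃·█··█···█··██··███··
                   ┃┃███·██·····████·····
                   ┃┗━━━━━━━━━━━━━━━━━━━━
                   ┃  ┗━━━━━━━━━━━━━━━━━━


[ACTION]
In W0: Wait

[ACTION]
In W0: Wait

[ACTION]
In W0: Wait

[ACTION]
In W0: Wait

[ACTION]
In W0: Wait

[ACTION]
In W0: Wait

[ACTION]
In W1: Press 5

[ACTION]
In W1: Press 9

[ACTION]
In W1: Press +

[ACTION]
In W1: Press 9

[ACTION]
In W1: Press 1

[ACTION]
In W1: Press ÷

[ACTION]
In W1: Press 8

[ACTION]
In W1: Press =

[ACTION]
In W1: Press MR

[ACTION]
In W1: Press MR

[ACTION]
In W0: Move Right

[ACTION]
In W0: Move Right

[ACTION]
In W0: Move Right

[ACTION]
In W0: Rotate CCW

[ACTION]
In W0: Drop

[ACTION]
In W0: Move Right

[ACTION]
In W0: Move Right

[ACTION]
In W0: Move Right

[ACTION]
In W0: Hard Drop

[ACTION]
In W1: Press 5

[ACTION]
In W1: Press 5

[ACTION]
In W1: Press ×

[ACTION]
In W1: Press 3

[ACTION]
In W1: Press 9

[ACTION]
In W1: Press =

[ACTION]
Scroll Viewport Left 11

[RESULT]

                              ┃┃ GameOfLi
                              ┠┠─────────
                              ┃┃Gen: 0   
                              ┃┃█··█·····
                              ┃┃·····████
                              ┃┃██···███·
                              ┃┃···█··█··
                              ┃┃··█··█···
                              ┃┃█·█··██··
                              ┃┃██··█··█·
                              ┃┃█·█·····█
                              ┃┃·█··█···█
                              ┃┃███·██···
                              ┃┗━━━━━━━━━
                              ┃  ┗━━━━━━━


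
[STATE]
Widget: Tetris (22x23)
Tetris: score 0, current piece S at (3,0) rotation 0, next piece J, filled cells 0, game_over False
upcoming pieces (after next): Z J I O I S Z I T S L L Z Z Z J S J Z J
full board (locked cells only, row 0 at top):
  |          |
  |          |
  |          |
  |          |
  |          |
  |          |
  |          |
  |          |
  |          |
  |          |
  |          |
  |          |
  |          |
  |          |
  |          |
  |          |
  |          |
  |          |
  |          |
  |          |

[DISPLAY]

    ░░    │Next:      
   ░░     │█          
          │███        
          │           
          │           
          │           
          │Score:     
          │0          
          │           
          │           
          │           
          │           
          │           
          │           
          │           
          │           
          │           
          │           
          │           
          │           
          │           
          │           
          │           


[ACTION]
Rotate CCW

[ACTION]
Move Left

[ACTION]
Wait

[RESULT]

          │Next:      
  ░       │█          
  ░░      │███        
   ░      │           
          │           
          │           
          │Score:     
          │0          
          │           
          │           
          │           
          │           
          │           
          │           
          │           
          │           
          │           
          │           
          │           
          │           
          │           
          │           
          │           


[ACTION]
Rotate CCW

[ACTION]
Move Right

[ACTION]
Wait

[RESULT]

          │Next:      
          │█          
    ░░    │███        
   ░░     │           
          │           
          │           
          │Score:     
          │0          
          │           
          │           
          │           
          │           
          │           
          │           
          │           
          │           
          │           
          │           
          │           
          │           
          │           
          │           
          │           


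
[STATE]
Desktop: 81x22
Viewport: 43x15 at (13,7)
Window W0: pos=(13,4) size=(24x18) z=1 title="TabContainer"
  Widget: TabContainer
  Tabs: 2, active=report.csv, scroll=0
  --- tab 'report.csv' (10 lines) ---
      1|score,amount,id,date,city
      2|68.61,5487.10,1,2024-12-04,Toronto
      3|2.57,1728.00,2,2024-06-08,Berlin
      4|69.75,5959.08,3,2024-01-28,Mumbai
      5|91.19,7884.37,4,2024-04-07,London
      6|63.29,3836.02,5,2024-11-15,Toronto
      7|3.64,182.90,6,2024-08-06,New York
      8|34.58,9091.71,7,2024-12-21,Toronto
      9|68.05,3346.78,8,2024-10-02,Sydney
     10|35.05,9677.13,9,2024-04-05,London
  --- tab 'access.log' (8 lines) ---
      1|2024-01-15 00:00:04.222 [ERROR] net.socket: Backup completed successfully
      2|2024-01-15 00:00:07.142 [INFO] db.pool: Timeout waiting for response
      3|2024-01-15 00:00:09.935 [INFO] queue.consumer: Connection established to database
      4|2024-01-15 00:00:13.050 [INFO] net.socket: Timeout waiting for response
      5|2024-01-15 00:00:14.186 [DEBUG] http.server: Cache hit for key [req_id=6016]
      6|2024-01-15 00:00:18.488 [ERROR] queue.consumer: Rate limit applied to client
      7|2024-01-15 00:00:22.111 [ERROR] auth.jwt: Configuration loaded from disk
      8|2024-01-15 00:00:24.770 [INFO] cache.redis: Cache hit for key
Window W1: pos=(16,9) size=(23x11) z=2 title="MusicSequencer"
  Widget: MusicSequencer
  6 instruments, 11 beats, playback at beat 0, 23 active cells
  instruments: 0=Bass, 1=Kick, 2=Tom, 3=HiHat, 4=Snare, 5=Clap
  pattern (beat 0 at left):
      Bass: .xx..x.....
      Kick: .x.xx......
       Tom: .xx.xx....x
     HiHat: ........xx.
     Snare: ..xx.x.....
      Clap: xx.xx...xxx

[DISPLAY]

┃[report.csv]│ access.l┃                   
┃──────────────────────┃                   
┃sc┏━━━━━━━━━━━━━━━━━━━━━┓                 
┃68┃ MusicSequencer      ┃                 
┃2.┠─────────────────────┨                 
┃69┃      ▼1234567890    ┃                 
┃91┃  Bass·██··█·····    ┃                 
┃63┃  Kick·█·██······    ┃                 
┃3.┃   Tom·██·██····█    ┃                 
┃34┃ HiHat········██·    ┃                 
┃68┃ Snare··██·█·····    ┃                 
┃35┃  Clap██·██···███    ┃                 
┃  ┗━━━━━━━━━━━━━━━━━━━━━┛                 
┃                      ┃                   
┗━━━━━━━━━━━━━━━━━━━━━━┛                   


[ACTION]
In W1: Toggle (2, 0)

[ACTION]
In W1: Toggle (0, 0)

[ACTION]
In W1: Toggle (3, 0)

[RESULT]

┃[report.csv]│ access.l┃                   
┃──────────────────────┃                   
┃sc┏━━━━━━━━━━━━━━━━━━━━━┓                 
┃68┃ MusicSequencer      ┃                 
┃2.┠─────────────────────┨                 
┃69┃      ▼1234567890    ┃                 
┃91┃  Bass███··█·····    ┃                 
┃63┃  Kick·█·██······    ┃                 
┃3.┃   Tom███·██····█    ┃                 
┃34┃ HiHat█·······██·    ┃                 
┃68┃ Snare··██·█·····    ┃                 
┃35┃  Clap██·██···███    ┃                 
┃  ┗━━━━━━━━━━━━━━━━━━━━━┛                 
┃                      ┃                   
┗━━━━━━━━━━━━━━━━━━━━━━┛                   


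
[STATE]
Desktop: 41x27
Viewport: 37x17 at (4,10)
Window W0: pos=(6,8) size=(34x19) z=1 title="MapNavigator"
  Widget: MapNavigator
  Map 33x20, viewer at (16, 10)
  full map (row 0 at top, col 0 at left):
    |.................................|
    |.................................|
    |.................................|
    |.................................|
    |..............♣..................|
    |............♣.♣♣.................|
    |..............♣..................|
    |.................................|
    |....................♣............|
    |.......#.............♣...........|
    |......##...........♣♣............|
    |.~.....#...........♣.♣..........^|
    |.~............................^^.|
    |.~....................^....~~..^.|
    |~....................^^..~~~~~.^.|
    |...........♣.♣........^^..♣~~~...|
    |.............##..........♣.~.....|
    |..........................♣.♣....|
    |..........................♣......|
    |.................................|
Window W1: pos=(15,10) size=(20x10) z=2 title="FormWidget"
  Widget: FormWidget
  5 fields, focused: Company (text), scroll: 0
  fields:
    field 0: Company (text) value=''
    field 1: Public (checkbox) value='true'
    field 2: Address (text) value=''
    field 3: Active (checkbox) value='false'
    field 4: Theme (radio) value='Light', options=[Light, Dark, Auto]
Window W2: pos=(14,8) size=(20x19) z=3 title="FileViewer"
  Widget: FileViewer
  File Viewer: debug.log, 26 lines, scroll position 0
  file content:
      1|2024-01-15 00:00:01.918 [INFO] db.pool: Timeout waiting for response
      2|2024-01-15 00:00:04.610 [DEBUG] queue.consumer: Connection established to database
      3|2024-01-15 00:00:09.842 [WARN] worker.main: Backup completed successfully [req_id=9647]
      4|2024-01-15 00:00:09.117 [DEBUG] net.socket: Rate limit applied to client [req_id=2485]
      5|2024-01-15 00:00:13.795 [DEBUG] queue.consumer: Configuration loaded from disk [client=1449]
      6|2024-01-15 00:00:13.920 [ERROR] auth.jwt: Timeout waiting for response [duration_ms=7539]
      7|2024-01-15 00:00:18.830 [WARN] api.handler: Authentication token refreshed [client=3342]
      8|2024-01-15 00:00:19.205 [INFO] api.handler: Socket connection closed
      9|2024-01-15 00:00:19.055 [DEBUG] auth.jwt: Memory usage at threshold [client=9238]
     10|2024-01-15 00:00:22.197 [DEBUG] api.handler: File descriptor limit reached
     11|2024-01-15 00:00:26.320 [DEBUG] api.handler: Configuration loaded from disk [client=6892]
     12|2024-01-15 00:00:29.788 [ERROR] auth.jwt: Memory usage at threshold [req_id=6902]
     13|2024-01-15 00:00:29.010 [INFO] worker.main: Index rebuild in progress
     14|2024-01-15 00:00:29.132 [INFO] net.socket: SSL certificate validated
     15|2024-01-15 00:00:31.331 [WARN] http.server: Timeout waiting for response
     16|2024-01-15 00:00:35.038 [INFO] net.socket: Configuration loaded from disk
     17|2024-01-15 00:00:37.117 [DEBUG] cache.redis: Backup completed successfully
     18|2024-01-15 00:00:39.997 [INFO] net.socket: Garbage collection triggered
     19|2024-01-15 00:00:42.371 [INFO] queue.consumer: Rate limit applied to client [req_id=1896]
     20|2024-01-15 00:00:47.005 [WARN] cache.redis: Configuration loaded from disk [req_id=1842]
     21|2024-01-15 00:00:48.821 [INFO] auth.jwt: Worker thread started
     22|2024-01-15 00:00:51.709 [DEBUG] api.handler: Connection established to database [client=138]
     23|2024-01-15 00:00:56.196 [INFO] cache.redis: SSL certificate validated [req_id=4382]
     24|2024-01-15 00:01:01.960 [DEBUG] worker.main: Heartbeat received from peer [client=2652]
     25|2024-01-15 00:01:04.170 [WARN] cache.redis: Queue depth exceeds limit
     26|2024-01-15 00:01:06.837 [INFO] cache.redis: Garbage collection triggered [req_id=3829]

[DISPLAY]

  ┠───────┠──────────────────┨┓────┨ 
  ┃.......┃2024-01-15 00:00:▲┃┃....┃ 
  ┃.......┃2024-01-15 00:00:█┃┨....┃ 
  ┃.......┃2024-01-15 00:00:░┃┃....┃ 
  ┃.......┃2024-01-15 00:00:░┃┃....┃ 
  ┃.......┃2024-01-15 00:00:░┃┃....┃ 
  ┃.......┃2024-01-15 00:00:░┃┃....┃ 
  ┃.......┃2024-01-15 00:00:░┃┃....┃ 
  ┃......#┃2024-01-15 00:00:░┃┃....┃ 
  ┃.~.....┃2024-01-15 00:00:░┃┛....┃ 
  ┃.~.....┃2024-01-15 00:00:░┃...^^┃ 
  ┃.~.....┃2024-01-15 00:00:░┃~~..^┃ 
  ┃~......┃2024-01-15 00:00:░┃~~~.^┃ 
  ┃.......┃2024-01-15 00:00:░┃~~~..┃ 
  ┃.......┃2024-01-15 00:00:░┃~....┃ 
  ┃.......┃2024-01-15 00:00:▼┃.♣...┃ 
  ┗━━━━━━━┗━━━━━━━━━━━━━━━━━━┛━━━━━┛ 


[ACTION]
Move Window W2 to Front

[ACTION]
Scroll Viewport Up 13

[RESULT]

                                     
                                     
                                     
                                     
                                     
                                     
                                     
                                     
  ┏━━━━━━━┏━━━━━━━━━━━━━━━━━━┓━━━━━┓ 
  ┃ MapNav┃ FileViewer       ┃     ┃ 
  ┠───────┠──────────────────┨┓────┨ 
  ┃.......┃2024-01-15 00:00:▲┃┃....┃ 
  ┃.......┃2024-01-15 00:00:█┃┨....┃ 
  ┃.......┃2024-01-15 00:00:░┃┃....┃ 
  ┃.......┃2024-01-15 00:00:░┃┃....┃ 
  ┃.......┃2024-01-15 00:00:░┃┃....┃ 
  ┃.......┃2024-01-15 00:00:░┃┃....┃ 


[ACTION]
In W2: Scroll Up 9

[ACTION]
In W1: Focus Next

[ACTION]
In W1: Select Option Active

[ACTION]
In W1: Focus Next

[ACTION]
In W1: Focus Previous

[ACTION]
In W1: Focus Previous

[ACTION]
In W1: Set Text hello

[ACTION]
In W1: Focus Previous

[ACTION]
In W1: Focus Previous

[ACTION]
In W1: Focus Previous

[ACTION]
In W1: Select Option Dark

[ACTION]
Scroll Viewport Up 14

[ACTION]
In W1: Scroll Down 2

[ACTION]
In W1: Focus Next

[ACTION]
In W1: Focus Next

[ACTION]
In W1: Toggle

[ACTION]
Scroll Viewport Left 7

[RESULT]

                                     
                                     
                                     
                                     
                                     
                                     
                                     
                                     
      ┏━━━━━━━┏━━━━━━━━━━━━━━━━━━┓━━━
      ┃ MapNav┃ FileViewer       ┃   
      ┠───────┠──────────────────┨┓──
      ┃.......┃2024-01-15 00:00:▲┃┃..
      ┃.......┃2024-01-15 00:00:█┃┨..
      ┃.......┃2024-01-15 00:00:░┃┃..
      ┃.......┃2024-01-15 00:00:░┃┃..
      ┃.......┃2024-01-15 00:00:░┃┃..
      ┃.......┃2024-01-15 00:00:░┃┃..
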